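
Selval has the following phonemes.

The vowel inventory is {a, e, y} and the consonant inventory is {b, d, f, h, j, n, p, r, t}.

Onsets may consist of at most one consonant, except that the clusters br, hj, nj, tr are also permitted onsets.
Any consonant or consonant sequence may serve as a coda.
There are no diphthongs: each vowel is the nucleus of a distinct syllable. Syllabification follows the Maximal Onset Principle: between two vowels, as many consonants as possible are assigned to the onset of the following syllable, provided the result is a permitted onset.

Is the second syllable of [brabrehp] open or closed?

The vowels are a, e — 2 nuclei, so 2 syllables.
Between /a/ (V1) and /e/ (V2): cluster /br/ — /br/ is itself a permitted onset, so the whole cluster goes right; preceding coda = ∅.
Putting it together: bra.brehp.
Syllable 2 is /brehp/ with coda /hp/, so it is closed.

closed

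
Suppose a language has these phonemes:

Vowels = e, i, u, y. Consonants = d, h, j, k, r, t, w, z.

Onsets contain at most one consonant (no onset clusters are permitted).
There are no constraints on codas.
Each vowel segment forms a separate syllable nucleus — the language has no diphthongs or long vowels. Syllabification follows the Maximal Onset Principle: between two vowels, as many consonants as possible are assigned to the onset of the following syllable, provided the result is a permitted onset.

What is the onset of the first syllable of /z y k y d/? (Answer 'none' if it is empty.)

z

Vowels present: y, y; each is a nucleus, giving 2 syllables.
Between /y/ (V1) and /y/ (V2): just /k/ — single C goes to the following onset.
So the parse is zy.kyd.
Syllable 1 is /zy/: onset /z/, nucleus /y/, coda ∅.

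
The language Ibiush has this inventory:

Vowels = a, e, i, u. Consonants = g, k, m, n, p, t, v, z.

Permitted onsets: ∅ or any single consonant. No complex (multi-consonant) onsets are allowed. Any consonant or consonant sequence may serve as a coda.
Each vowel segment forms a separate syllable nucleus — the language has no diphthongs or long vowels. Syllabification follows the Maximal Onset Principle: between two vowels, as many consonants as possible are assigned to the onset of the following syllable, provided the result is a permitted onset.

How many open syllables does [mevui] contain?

3

The vowels are e, u, i — 3 nuclei, so 3 syllables.
/e…u/ gap (V1→V2): /v/ → onset of the next syllable (single consonants are always licit onsets).
/u…i/ gap (V2→V3): nothing intervenes; syllable break is V.V.
Syllabification: me.vu.i.
Classifying each syllable: /me/ (open), /vu/ (open), /i/ (open).
Open syllables: 3.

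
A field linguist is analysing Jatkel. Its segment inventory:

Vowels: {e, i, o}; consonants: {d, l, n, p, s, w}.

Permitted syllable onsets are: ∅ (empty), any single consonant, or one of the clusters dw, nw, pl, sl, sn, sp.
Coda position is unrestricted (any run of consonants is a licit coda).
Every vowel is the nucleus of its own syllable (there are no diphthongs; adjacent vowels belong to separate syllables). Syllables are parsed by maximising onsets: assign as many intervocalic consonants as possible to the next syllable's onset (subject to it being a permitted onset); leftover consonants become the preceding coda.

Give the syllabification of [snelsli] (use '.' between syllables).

Nuclei (vowels): e, i → 2 syllables.
/e…i/ gap (V1→V2): /lsl/ — longest licit onset from the right is /sl/, leaving /l/ as coda.

snel.sli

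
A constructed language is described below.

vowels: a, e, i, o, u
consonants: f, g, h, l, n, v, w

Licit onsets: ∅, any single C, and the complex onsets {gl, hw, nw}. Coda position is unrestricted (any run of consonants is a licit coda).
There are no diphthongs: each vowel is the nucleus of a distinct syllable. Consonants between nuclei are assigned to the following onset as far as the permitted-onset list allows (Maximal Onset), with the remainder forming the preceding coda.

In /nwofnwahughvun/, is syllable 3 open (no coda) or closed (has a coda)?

closed

Vowels present: o, a, u, u; each is a nucleus, giving 4 syllables.
σ1/σ2 boundary: cluster /fnw/ — the longest permitted-onset suffix is /nw/; onset = /nw/, preceding coda = /f/.
σ2/σ3 boundary: /h/ is a single consonant, so it becomes the next onset.
σ3/σ4 boundary: /ghv/ splits as /gh/ + /v/ (/v/ is the longest suffix that is a licit onset).
Syllabification: nwof.nwa.hugh.vun.
Syllable 3 is /hugh/ with coda /gh/, so it is closed.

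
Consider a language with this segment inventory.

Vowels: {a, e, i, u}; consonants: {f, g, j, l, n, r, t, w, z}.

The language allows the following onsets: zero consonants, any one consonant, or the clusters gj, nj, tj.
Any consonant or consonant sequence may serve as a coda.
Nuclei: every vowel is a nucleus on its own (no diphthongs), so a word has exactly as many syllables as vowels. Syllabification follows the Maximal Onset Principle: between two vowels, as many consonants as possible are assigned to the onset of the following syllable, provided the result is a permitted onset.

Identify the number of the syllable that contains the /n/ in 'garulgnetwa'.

3

Nuclei (vowels): a, u, e, a → 4 syllables.
σ1/σ2 boundary: /r/ → onset of the next syllable (single consonants are always licit onsets).
σ2/σ3 boundary: /lgn/ splits as /lg/ + /n/ (/n/ is the longest suffix that is a licit onset).
σ3/σ4 boundary: cluster /tw/ — the longest permitted-onset suffix is /w/; onset = /w/, preceding coda = /t/.
So the parse is ga.rulg.net.wa.
The /n/ is in the onset of syllable 3 (/net/).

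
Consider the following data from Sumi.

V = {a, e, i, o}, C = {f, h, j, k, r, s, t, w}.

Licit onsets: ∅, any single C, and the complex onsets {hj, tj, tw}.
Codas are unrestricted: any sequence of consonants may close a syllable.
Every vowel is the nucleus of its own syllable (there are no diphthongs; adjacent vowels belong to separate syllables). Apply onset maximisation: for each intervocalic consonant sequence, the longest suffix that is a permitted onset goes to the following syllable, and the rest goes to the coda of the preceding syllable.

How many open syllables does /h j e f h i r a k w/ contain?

Nuclei (vowels): e, i, a → 3 syllables.
/e…i/ gap (V1→V2): cluster /fh/ — the longest permitted-onset suffix is /h/; onset = /h/, preceding coda = /f/.
/i…a/ gap (V2→V3): /r/ → onset of the next syllable (single consonants are always licit onsets).
Syllabification: hjef.hi.rakw.
Classifying each syllable: /hjef/ (closed), /hi/ (open), /rakw/ (closed).
Open syllables: 1.

1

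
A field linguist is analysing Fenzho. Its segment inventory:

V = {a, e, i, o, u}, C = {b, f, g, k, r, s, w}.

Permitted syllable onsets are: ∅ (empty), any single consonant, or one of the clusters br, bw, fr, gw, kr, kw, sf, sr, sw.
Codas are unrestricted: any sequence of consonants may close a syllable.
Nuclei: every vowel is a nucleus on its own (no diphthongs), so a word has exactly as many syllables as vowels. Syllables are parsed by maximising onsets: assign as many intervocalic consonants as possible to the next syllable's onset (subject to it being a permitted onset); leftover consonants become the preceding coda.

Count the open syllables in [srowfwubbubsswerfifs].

Vowels present: o, u, u, e, i; each is a nucleus, giving 5 syllables.
Between /o/ (V1) and /u/ (V2): /wfw/ splits as /wf/ + /w/ (/w/ is the longest suffix that is a licit onset).
Between /u/ (V2) and /u/ (V3): /bb/ splits as /b/ + /b/ (/b/ is the longest suffix that is a licit onset).
Between /u/ (V3) and /e/ (V4): /bssw/ — longest licit onset from the right is /sw/, leaving /bs/ as coda.
Between /e/ (V4) and /i/ (V5): cluster /rf/ — the longest permitted-onset suffix is /f/; onset = /f/, preceding coda = /r/.
So the parse is srowf.wub.bubs.swer.fifs.
Classifying each syllable: /srowf/ (closed), /wub/ (closed), /bubs/ (closed), /swer/ (closed), /fifs/ (closed).
Open syllables: 0.

0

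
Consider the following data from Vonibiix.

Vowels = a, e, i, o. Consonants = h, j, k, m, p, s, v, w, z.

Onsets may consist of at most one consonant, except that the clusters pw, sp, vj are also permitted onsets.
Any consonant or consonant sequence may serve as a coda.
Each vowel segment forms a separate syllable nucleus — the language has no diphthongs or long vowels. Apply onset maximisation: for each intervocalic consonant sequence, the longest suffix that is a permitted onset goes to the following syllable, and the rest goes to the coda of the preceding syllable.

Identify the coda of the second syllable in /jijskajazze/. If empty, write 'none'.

none

Vowels present: i, a, a, e; each is a nucleus, giving 4 syllables.
Between /i/ (V1) and /a/ (V2): cluster /jsk/ — the longest permitted-onset suffix is /k/; onset = /k/, preceding coda = /js/.
Between /a/ (V2) and /a/ (V3): /j/ → onset of the next syllable (single consonants are always licit onsets).
Between /a/ (V3) and /e/ (V4): /zz/; trying suffixes from longest down, /z/ is the first permitted one, so coda /z/ | onset /z/.
Putting it together: jijs.ka.jaz.ze.
Syllable 2 is /ka/: onset /k/, nucleus /a/, coda ∅.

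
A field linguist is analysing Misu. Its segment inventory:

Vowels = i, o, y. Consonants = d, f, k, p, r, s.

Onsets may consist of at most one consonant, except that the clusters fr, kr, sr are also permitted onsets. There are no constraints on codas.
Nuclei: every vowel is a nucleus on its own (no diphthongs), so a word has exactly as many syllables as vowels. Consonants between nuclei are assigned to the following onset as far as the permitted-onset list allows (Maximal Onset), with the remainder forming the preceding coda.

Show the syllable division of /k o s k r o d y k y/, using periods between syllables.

kos.kro.dy.ky

Vowels present: o, o, y, y; each is a nucleus, giving 4 syllables.
σ1/σ2 boundary: /skr/ — longest licit onset from the right is /kr/, leaving /s/ as coda.
σ2/σ3 boundary: /d/ → onset of the next syllable (single consonants are always licit onsets).
σ3/σ4 boundary: just /k/ — single C goes to the following onset.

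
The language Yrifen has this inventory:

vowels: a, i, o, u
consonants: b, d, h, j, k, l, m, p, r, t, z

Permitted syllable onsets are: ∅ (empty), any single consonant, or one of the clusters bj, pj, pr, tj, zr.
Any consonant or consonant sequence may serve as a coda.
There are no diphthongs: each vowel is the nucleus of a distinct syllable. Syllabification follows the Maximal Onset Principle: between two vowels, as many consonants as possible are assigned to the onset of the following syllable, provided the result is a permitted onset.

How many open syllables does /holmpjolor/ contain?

1

The vowels are o, o, o — 3 nuclei, so 3 syllables.
V1 /o/ – V2 /o/: /lmpj/ — longest licit onset from the right is /pj/, leaving /lm/ as coda.
V2 /o/ – V3 /o/: /l/ is a single consonant, so it becomes the next onset.
Putting it together: holm.pjo.lor.
Classifying each syllable: /holm/ (closed), /pjo/ (open), /lor/ (closed).
Open syllables: 1.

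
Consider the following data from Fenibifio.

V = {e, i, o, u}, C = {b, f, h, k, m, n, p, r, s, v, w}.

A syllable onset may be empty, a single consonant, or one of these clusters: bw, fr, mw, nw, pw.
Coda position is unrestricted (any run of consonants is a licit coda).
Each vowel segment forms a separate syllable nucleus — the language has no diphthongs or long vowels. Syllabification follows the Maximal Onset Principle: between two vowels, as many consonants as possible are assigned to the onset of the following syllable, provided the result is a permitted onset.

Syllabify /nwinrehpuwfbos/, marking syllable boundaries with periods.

The vowels are i, e, u, o — 4 nuclei, so 4 syllables.
Between /i/ (V1) and /e/ (V2): /nr/ splits as /n/ + /r/ (/r/ is the longest suffix that is a licit onset).
Between /e/ (V2) and /u/ (V3): /hp/ splits as /h/ + /p/ (/p/ is the longest suffix that is a licit onset).
Between /u/ (V3) and /o/ (V4): /wfb/ splits as /wf/ + /b/ (/b/ is the longest suffix that is a licit onset).

nwin.reh.puwf.bos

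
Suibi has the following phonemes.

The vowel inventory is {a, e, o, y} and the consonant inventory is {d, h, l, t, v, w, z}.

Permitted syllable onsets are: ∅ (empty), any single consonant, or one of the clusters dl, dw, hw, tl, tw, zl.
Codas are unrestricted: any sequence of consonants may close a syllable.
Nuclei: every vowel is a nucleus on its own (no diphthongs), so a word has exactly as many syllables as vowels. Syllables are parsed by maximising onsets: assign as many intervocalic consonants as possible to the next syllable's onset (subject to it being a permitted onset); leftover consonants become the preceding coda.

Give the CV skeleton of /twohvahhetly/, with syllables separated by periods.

CCVC.CVC.CV.CCV

Vowels present: o, a, e, y; each is a nucleus, giving 4 syllables.
/o…a/ gap (V1→V2): /hv/ splits as /h/ + /v/ (/v/ is the longest suffix that is a licit onset).
/a…e/ gap (V2→V3): cluster /hh/ — the longest permitted-onset suffix is /h/; onset = /h/, preceding coda = /h/.
/e…y/ gap (V3→V4): cluster /tl/ — /tl/ is itself a permitted onset, so the whole cluster goes right; preceding coda = ∅.
Putting it together: twoh.vah.he.tly.
Mapping each syllable to C/V: /twoh/ → CCVC, /vah/ → CVC, /he/ → CV, /tly/ → CCV.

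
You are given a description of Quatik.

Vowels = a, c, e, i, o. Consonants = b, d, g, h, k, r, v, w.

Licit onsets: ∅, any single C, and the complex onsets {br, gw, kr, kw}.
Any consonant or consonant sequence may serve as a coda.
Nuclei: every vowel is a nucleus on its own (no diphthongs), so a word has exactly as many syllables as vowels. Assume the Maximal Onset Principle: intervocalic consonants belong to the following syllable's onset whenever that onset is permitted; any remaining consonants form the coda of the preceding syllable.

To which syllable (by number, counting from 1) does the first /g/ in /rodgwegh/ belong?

Vowels present: o, e; each is a nucleus, giving 2 syllables.
σ1/σ2 boundary: /dgw/ — longest licit onset from the right is /gw/, leaving /d/ as coda.
Result: rod.gwegh.
The first /g/ is in the onset of syllable 2 (/gwegh/).

2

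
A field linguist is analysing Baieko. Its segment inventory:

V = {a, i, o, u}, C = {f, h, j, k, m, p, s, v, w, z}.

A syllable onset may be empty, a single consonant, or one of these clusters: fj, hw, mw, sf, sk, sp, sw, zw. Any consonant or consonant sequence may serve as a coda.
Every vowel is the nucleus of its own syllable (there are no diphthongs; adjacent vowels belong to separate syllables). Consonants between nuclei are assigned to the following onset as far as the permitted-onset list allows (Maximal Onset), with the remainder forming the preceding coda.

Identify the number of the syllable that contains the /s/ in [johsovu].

The vowels are o, o, u — 3 nuclei, so 3 syllables.
V1 /o/ – V2 /o/: /hs/ splits as /h/ + /s/ (/s/ is the longest suffix that is a licit onset).
V2 /o/ – V3 /u/: just /v/ — single C goes to the following onset.
Putting it together: joh.so.vu.
The /s/ is in the onset of syllable 2 (/so/).

2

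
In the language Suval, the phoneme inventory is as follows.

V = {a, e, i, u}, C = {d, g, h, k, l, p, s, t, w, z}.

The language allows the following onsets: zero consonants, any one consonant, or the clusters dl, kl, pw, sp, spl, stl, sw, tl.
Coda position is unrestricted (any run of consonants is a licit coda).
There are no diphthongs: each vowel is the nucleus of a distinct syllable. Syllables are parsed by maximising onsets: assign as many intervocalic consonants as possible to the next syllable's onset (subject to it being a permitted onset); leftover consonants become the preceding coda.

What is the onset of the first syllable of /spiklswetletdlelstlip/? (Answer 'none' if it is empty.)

Nuclei (vowels): i, e, e, e, i → 5 syllables.
Between /i/ (V1) and /e/ (V2): /klsw/ splits as /kl/ + /sw/ (/sw/ is the longest suffix that is a licit onset).
Between /e/ (V2) and /e/ (V3): cluster /tl/ — /tl/ is itself a permitted onset, so the whole cluster goes right; preceding coda = ∅.
Between /e/ (V3) and /e/ (V4): cluster /tdl/ — the longest permitted-onset suffix is /dl/; onset = /dl/, preceding coda = /t/.
Between /e/ (V4) and /i/ (V5): /lstl/ splits as /l/ + /stl/ (/stl/ is the longest suffix that is a licit onset).
Result: spikl.swe.tlet.dlel.stlip.
Syllable 1 is /spikl/: onset /sp/, nucleus /i/, coda /kl/.

sp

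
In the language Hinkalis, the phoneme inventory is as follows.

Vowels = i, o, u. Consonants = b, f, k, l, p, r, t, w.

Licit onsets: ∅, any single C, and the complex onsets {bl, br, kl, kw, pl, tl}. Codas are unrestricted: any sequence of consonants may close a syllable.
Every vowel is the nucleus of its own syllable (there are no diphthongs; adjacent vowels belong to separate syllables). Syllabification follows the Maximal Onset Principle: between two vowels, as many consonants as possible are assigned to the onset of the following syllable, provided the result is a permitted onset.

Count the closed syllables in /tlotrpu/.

1

The vowels are o, u — 2 nuclei, so 2 syllables.
/o…u/ gap (V1→V2): /trp/ splits as /tr/ + /p/ (/p/ is the longest suffix that is a licit onset).
Putting it together: tlotr.pu.
Classifying each syllable: /tlotr/ (closed), /pu/ (open).
Closed syllables: 1.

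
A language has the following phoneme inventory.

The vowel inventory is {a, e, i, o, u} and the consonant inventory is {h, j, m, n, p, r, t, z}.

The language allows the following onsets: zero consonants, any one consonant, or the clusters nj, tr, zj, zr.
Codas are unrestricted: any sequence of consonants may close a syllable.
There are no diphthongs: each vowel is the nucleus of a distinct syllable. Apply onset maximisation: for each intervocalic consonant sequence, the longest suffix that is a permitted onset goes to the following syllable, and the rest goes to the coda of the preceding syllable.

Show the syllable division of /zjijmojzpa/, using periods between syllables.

Vowels present: i, o, a; each is a nucleus, giving 3 syllables.
V1 /i/ – V2 /o/: /jm/ splits as /j/ + /m/ (/m/ is the longest suffix that is a licit onset).
V2 /o/ – V3 /a/: cluster /jzp/ — the longest permitted-onset suffix is /p/; onset = /p/, preceding coda = /jz/.

zjij.mojz.pa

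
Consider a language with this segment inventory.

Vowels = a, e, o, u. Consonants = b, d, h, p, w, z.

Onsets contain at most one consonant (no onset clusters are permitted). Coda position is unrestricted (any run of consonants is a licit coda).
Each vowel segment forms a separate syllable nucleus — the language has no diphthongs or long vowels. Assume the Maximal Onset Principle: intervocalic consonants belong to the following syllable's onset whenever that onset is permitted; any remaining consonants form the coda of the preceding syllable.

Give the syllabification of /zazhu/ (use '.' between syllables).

zaz.hu

Nuclei (vowels): a, u → 2 syllables.
/a…u/ gap (V1→V2): /zh/ splits as /z/ + /h/ (/h/ is the longest suffix that is a licit onset).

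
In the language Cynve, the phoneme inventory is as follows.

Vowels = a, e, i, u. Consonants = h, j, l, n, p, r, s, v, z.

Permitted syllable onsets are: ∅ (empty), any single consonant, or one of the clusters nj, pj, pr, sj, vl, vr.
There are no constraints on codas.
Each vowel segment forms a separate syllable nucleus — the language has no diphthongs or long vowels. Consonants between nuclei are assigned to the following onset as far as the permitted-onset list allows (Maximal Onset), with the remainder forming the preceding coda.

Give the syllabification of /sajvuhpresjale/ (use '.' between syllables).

Vowels present: a, u, e, a, e; each is a nucleus, giving 5 syllables.
Between /a/ (V1) and /u/ (V2): /jv/; trying suffixes from longest down, /v/ is the first permitted one, so coda /j/ | onset /v/.
Between /u/ (V2) and /e/ (V3): /hpr/ — longest licit onset from the right is /pr/, leaving /h/ as coda.
Between /e/ (V3) and /a/ (V4): cluster /sj/ — /sj/ is itself a permitted onset, so the whole cluster goes right; preceding coda = ∅.
Between /a/ (V4) and /e/ (V5): /l/ is a single consonant, so it becomes the next onset.

saj.vuh.pre.sja.le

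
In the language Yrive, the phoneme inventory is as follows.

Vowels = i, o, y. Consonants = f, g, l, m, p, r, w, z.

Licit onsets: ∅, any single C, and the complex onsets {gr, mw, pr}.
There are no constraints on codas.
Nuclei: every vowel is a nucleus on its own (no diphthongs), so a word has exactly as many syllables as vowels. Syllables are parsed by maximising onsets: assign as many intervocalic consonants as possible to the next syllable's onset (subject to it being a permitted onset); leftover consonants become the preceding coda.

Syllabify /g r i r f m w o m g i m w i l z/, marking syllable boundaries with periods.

Nuclei (vowels): i, o, i, i → 4 syllables.
Between /i/ (V1) and /o/ (V2): /rfmw/; trying suffixes from longest down, /mw/ is the first permitted one, so coda /rf/ | onset /mw/.
Between /o/ (V2) and /i/ (V3): /mg/; trying suffixes from longest down, /g/ is the first permitted one, so coda /m/ | onset /g/.
Between /i/ (V3) and /i/ (V4): /mw/ — entire cluster is a permitted onset → onset /mw/, coda ∅.

grirf.mwom.gi.mwilz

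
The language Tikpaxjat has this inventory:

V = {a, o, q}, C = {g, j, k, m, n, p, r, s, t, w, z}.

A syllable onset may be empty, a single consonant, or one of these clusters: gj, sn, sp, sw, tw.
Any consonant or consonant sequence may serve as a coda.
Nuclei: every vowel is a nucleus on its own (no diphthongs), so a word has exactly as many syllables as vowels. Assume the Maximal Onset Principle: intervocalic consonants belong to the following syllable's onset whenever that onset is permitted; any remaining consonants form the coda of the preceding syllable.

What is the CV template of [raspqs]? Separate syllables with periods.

Vowels present: a, q; each is a nucleus, giving 2 syllables.
V1 /a/ – V2 /q/: /sp/ — entire cluster is a permitted onset → onset /sp/, coda ∅.
Result: ra.spqs.
Mapping each syllable to C/V: /ra/ → CV, /spqs/ → CCVC.

CV.CCVC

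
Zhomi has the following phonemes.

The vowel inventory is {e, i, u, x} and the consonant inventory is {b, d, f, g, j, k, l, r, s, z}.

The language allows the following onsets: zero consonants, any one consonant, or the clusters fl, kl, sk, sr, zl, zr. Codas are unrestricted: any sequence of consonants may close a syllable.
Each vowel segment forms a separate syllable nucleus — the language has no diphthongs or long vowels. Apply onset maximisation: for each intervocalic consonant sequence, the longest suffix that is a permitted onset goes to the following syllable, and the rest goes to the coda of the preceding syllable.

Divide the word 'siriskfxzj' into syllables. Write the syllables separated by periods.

Nuclei (vowels): i, i, x → 3 syllables.
/i…i/ gap (V1→V2): /r/ is a single consonant, so it becomes the next onset.
/i…x/ gap (V2→V3): cluster /skf/ — the longest permitted-onset suffix is /f/; onset = /f/, preceding coda = /sk/.

si.risk.fxzj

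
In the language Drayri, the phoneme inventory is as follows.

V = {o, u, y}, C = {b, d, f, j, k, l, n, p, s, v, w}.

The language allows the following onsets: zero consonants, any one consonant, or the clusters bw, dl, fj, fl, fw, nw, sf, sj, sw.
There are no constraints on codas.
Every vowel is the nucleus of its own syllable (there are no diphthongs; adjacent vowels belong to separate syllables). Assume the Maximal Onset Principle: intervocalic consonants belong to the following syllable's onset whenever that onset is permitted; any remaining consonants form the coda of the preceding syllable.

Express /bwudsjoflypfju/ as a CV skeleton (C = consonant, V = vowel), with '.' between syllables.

CCVC.CCV.CCVC.CCV

Nuclei (vowels): u, o, y, u → 4 syllables.
σ1/σ2 boundary: /dsj/; trying suffixes from longest down, /sj/ is the first permitted one, so coda /d/ | onset /sj/.
σ2/σ3 boundary: /fl/ — entire cluster is a permitted onset → onset /fl/, coda ∅.
σ3/σ4 boundary: /pfj/; trying suffixes from longest down, /fj/ is the first permitted one, so coda /p/ | onset /fj/.
Putting it together: bwud.sjo.flyp.fju.
Mapping each syllable to C/V: /bwud/ → CCVC, /sjo/ → CCV, /flyp/ → CCVC, /fju/ → CCV.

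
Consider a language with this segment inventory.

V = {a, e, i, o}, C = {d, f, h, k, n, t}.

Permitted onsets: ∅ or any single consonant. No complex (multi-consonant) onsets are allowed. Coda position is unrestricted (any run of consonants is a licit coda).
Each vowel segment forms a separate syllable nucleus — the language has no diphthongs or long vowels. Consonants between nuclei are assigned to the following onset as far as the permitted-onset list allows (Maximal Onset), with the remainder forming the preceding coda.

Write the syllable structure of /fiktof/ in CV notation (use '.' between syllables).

The vowels are i, o — 2 nuclei, so 2 syllables.
/i…o/ gap (V1→V2): /kt/ — longest licit onset from the right is /t/, leaving /k/ as coda.
Putting it together: fik.tof.
Mapping each syllable to C/V: /fik/ → CVC, /tof/ → CVC.

CVC.CVC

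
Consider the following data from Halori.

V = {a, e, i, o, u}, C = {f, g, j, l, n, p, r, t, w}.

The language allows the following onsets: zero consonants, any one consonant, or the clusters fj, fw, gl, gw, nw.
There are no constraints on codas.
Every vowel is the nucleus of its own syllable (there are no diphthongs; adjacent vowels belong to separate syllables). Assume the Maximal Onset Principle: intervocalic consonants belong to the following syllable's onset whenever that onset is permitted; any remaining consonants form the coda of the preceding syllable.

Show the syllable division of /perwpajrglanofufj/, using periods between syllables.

perw.pajr.gla.no.fufj

Vowels present: e, a, a, o, u; each is a nucleus, giving 5 syllables.
σ1/σ2 boundary: /rwp/; trying suffixes from longest down, /p/ is the first permitted one, so coda /rw/ | onset /p/.
σ2/σ3 boundary: cluster /jrgl/ — the longest permitted-onset suffix is /gl/; onset = /gl/, preceding coda = /jr/.
σ3/σ4 boundary: just /n/ — single C goes to the following onset.
σ4/σ5 boundary: /f/ → onset of the next syllable (single consonants are always licit onsets).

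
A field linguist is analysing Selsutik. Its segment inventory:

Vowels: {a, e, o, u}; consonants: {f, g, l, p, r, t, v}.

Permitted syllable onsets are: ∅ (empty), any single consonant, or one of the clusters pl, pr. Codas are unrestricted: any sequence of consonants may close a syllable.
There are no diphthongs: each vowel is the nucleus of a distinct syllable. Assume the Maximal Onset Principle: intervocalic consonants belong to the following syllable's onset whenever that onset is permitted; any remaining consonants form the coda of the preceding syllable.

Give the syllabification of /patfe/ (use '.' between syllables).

pat.fe

The vowels are a, e — 2 nuclei, so 2 syllables.
/a…e/ gap (V1→V2): cluster /tf/ — the longest permitted-onset suffix is /f/; onset = /f/, preceding coda = /t/.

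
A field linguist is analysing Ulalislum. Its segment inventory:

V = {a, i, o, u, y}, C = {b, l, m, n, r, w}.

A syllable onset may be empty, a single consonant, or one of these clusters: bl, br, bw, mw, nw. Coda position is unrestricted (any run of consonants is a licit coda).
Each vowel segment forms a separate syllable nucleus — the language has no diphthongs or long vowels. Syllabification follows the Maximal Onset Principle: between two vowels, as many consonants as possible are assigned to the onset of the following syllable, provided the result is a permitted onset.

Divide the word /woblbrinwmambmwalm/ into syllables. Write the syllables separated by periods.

The vowels are o, i, a, a — 4 nuclei, so 4 syllables.
V1 /o/ – V2 /i/: cluster /blbr/ — the longest permitted-onset suffix is /br/; onset = /br/, preceding coda = /bl/.
V2 /i/ – V3 /a/: /nwm/ — longest licit onset from the right is /m/, leaving /nw/ as coda.
V3 /a/ – V4 /a/: /mbmw/ splits as /mb/ + /mw/ (/mw/ is the longest suffix that is a licit onset).

wobl.brinw.mamb.mwalm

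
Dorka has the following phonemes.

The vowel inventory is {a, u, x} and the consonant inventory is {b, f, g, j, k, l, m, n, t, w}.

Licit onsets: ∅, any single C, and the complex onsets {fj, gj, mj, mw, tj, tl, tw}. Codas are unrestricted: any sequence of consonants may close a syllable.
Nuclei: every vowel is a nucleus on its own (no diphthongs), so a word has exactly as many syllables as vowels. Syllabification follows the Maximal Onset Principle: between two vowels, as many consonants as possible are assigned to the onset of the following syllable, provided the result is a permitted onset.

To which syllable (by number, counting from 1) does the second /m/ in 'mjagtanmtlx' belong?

The vowels are a, a, x — 3 nuclei, so 3 syllables.
V1 /a/ – V2 /a/: /gt/ — longest licit onset from the right is /t/, leaving /g/ as coda.
V2 /a/ – V3 /x/: cluster /nmtl/ — the longest permitted-onset suffix is /tl/; onset = /tl/, preceding coda = /nm/.
Result: mjag.tanm.tlx.
The second /m/ is in the coda of syllable 2 (/tanm/).

2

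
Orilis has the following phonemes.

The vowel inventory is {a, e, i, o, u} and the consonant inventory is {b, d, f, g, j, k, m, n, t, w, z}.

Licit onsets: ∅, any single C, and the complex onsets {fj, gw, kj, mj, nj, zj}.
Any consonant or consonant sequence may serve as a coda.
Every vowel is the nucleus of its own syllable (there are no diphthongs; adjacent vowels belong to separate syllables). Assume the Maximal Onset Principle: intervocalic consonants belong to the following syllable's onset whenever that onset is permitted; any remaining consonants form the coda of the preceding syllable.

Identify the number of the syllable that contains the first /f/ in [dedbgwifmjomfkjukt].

The vowels are e, i, o, u — 4 nuclei, so 4 syllables.
V1 /e/ – V2 /i/: cluster /dbgw/ — the longest permitted-onset suffix is /gw/; onset = /gw/, preceding coda = /db/.
V2 /i/ – V3 /o/: /fmj/ splits as /f/ + /mj/ (/mj/ is the longest suffix that is a licit onset).
V3 /o/ – V4 /u/: /mfkj/; trying suffixes from longest down, /kj/ is the first permitted one, so coda /mf/ | onset /kj/.
So the parse is dedb.gwif.mjomf.kjukt.
The first /f/ is in the coda of syllable 2 (/gwif/).

2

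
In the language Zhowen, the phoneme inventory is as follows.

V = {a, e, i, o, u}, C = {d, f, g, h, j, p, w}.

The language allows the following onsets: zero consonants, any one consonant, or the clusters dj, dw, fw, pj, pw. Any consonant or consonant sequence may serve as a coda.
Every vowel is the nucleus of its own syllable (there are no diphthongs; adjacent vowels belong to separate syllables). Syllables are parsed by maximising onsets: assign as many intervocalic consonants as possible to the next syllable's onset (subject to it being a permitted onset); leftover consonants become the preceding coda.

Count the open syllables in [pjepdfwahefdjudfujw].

1

Vowels present: e, a, e, u, u; each is a nucleus, giving 5 syllables.
V1 /e/ – V2 /a/: /pdfw/ — longest licit onset from the right is /fw/, leaving /pd/ as coda.
V2 /a/ – V3 /e/: /h/ → onset of the next syllable (single consonants are always licit onsets).
V3 /e/ – V4 /u/: cluster /fdj/ — the longest permitted-onset suffix is /dj/; onset = /dj/, preceding coda = /f/.
V4 /u/ – V5 /u/: cluster /df/ — the longest permitted-onset suffix is /f/; onset = /f/, preceding coda = /d/.
Putting it together: pjepd.fwa.hef.djud.fujw.
Classifying each syllable: /pjepd/ (closed), /fwa/ (open), /hef/ (closed), /djud/ (closed), /fujw/ (closed).
Open syllables: 1.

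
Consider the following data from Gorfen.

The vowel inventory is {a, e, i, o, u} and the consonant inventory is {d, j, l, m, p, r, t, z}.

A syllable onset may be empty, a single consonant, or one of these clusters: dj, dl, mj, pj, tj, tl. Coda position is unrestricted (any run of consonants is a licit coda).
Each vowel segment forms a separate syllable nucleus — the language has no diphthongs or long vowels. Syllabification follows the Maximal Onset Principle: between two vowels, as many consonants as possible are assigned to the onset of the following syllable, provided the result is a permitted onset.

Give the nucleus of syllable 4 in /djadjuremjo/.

o

Nuclei (vowels): a, u, e, o → 4 syllables.
The fourth nucleus (vowel 4 from the left) is /o/.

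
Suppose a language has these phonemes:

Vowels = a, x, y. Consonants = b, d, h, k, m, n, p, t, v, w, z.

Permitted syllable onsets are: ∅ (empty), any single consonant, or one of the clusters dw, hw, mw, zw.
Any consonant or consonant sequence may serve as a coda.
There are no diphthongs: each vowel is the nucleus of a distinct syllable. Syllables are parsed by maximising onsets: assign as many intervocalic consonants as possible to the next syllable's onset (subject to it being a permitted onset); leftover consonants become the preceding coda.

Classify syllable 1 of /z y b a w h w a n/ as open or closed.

open

Vowels present: y, a, a; each is a nucleus, giving 3 syllables.
Between /y/ (V1) and /a/ (V2): /b/ is a single consonant, so it becomes the next onset.
Between /a/ (V2) and /a/ (V3): cluster /whw/ — the longest permitted-onset suffix is /hw/; onset = /hw/, preceding coda = /w/.
So the parse is zy.baw.hwan.
Syllable 1 is /zy/; it ends in its nucleus with no coda, so it is open.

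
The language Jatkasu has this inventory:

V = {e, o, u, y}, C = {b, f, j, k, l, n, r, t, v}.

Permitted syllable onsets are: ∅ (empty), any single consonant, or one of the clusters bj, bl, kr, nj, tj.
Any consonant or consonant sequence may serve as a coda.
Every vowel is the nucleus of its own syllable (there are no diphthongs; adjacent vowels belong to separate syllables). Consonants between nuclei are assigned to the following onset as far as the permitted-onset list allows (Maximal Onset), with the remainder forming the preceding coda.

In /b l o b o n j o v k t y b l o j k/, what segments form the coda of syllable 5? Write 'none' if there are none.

jk

Vowels present: o, o, o, y, o; each is a nucleus, giving 5 syllables.
V1 /o/ – V2 /o/: /b/ → onset of the next syllable (single consonants are always licit onsets).
V2 /o/ – V3 /o/: /nj/ is a licit onset in full, so it all attaches to the next syllable.
V3 /o/ – V4 /y/: cluster /vkt/ — the longest permitted-onset suffix is /t/; onset = /t/, preceding coda = /vk/.
V4 /y/ – V5 /o/: /bl/ — entire cluster is a permitted onset → onset /bl/, coda ∅.
Result: blo.bo.njovk.ty.blojk.
Syllable 5 is /blojk/: onset /bl/, nucleus /o/, coda /jk/.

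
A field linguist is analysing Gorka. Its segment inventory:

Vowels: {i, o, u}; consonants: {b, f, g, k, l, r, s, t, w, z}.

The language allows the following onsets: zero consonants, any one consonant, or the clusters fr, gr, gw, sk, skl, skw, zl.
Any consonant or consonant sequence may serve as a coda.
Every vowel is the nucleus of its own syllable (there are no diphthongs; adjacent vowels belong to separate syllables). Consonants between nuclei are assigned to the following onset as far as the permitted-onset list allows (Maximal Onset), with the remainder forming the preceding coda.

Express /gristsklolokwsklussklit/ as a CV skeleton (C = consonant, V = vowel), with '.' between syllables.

CCVCC.CCCV.CVCC.CCCVC.CCCVC

The vowels are i, o, o, u, i — 5 nuclei, so 5 syllables.
V1 /i/ – V2 /o/: /stskl/ splits as /st/ + /skl/ (/skl/ is the longest suffix that is a licit onset).
V2 /o/ – V3 /o/: /l/ is a single consonant, so it becomes the next onset.
V3 /o/ – V4 /u/: /kwskl/ — longest licit onset from the right is /skl/, leaving /kw/ as coda.
V4 /u/ – V5 /i/: /sskl/ splits as /s/ + /skl/ (/skl/ is the longest suffix that is a licit onset).
Putting it together: grist.sklo.lokw.sklus.sklit.
Mapping each syllable to C/V: /grist/ → CCVCC, /sklo/ → CCCV, /lokw/ → CVCC, /sklus/ → CCCVC, /sklit/ → CCCVC.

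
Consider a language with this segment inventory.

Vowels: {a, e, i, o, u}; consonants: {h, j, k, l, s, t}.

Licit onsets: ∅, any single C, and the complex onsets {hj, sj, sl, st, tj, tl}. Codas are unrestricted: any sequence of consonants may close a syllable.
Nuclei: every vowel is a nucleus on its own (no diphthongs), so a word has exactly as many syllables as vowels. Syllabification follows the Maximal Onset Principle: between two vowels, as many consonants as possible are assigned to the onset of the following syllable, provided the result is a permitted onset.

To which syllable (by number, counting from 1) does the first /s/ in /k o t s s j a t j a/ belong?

1

Nuclei (vowels): o, a, a → 3 syllables.
/o…a/ gap (V1→V2): /tssj/ splits as /ts/ + /sj/ (/sj/ is the longest suffix that is a licit onset).
/a…a/ gap (V2→V3): cluster /tj/ — /tj/ is itself a permitted onset, so the whole cluster goes right; preceding coda = ∅.
Result: kots.sja.tja.
The first /s/ is in the coda of syllable 1 (/kots/).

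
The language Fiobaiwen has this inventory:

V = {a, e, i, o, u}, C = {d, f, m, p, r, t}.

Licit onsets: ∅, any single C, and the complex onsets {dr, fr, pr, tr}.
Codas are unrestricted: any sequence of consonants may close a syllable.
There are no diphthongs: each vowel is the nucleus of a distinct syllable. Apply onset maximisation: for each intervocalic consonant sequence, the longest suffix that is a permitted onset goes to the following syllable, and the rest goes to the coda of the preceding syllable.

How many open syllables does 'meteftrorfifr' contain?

1

The vowels are e, e, o, i — 4 nuclei, so 4 syllables.
σ1/σ2 boundary: just /t/ — single C goes to the following onset.
σ2/σ3 boundary: /ftr/ splits as /f/ + /tr/ (/tr/ is the longest suffix that is a licit onset).
σ3/σ4 boundary: cluster /rf/ — the longest permitted-onset suffix is /f/; onset = /f/, preceding coda = /r/.
So the parse is me.tef.tror.fifr.
Classifying each syllable: /me/ (open), /tef/ (closed), /tror/ (closed), /fifr/ (closed).
Open syllables: 1.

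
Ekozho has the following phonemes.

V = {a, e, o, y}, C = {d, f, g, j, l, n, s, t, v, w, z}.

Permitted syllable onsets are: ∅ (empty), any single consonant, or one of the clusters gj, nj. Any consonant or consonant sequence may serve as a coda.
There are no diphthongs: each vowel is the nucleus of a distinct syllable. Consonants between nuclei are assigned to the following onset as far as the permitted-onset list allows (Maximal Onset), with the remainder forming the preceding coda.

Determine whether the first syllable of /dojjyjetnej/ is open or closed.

Nuclei (vowels): o, y, e, e → 4 syllables.
Between /o/ (V1) and /y/ (V2): cluster /jj/ — the longest permitted-onset suffix is /j/; onset = /j/, preceding coda = /j/.
Between /y/ (V2) and /e/ (V3): /j/ → onset of the next syllable (single consonants are always licit onsets).
Between /e/ (V3) and /e/ (V4): /tn/; trying suffixes from longest down, /n/ is the first permitted one, so coda /t/ | onset /n/.
Result: doj.jy.jet.nej.
Syllable 1 is /doj/ with coda /j/, so it is closed.

closed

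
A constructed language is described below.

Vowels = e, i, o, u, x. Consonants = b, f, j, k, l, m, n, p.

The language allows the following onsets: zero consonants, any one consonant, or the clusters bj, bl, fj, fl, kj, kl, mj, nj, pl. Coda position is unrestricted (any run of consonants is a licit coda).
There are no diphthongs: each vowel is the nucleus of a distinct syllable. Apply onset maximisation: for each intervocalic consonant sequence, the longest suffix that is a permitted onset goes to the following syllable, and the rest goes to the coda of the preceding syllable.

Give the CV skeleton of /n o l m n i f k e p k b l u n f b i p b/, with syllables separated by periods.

CVCC.CVC.CVCC.CCVCC.CVCC

Nuclei (vowels): o, i, e, u, i → 5 syllables.
V1 /o/ – V2 /i/: /lmn/; trying suffixes from longest down, /n/ is the first permitted one, so coda /lm/ | onset /n/.
V2 /i/ – V3 /e/: /fk/; trying suffixes from longest down, /k/ is the first permitted one, so coda /f/ | onset /k/.
V3 /e/ – V4 /u/: /pkbl/ — longest licit onset from the right is /bl/, leaving /pk/ as coda.
V4 /u/ – V5 /i/: cluster /nfb/ — the longest permitted-onset suffix is /b/; onset = /b/, preceding coda = /nf/.
Putting it together: nolm.nif.kepk.blunf.bipb.
Mapping each syllable to C/V: /nolm/ → CVCC, /nif/ → CVC, /kepk/ → CVCC, /blunf/ → CCVCC, /bipb/ → CVCC.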